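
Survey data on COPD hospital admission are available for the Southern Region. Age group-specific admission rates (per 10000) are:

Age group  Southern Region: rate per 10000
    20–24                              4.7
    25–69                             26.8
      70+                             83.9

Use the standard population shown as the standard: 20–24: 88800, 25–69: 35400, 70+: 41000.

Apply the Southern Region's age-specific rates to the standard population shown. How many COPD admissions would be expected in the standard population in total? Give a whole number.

481

Expected COPD admissions = Σ (standard pop × age-specific rate ÷ 10000)
= 88800×4.7/10000 + 35400×26.8/10000 + 41000×83.9/10000
= 41.74 + 94.87 + 343.99 = 480.60.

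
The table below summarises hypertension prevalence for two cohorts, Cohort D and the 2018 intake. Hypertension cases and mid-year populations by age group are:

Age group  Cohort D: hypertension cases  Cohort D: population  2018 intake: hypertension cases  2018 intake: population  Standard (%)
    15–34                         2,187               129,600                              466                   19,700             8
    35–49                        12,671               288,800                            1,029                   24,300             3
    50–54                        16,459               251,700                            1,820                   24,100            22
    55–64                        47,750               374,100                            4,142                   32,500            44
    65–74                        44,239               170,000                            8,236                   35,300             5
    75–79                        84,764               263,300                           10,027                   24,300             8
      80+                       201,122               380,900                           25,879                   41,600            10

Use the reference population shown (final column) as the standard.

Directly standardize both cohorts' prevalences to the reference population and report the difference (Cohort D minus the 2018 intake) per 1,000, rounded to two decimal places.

Age-specific rates per 1,000 for Cohort D: 16.875, 43.875, 65.391, 127.640, 260.229, 321.929, 528.018.
For the 2018 intake: 23.655, 42.346, 75.519, 127.446, 233.314, 412.634, 622.091.
Standard weights: 0.08, 0.03, 0.22, 0.44, 0.05, 0.08, 0.10.
Cohort D: 0.0800×16.875 + 0.0300×43.875 + 0.2200×65.391 + 0.4400×127.640 + 0.0500×260.229 + 0.0800×321.929 + 0.1000×528.018 = 164.7814 per 1,000.
The 2018 intake: 0.0800×23.655 + 0.0300×42.346 + 0.2200×75.519 + 0.4400×127.446 + 0.0500×233.314 + 0.0800×412.634 + 0.1000×622.091 = 182.7387 per 1,000.
Difference = 164.7814 − 182.7387 = -17.9573.

-17.96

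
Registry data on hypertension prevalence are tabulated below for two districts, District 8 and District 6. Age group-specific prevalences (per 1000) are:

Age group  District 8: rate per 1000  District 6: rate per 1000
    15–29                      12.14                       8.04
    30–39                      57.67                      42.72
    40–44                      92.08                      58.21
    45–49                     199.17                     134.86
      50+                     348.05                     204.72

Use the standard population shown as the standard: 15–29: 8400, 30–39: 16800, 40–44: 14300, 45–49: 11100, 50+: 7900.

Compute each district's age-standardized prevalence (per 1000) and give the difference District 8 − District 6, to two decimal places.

44.72

Standard total = 58500; weights = 0.1436, 0.2872, 0.2444, 0.1897, 0.1350.
District 8: 0.1436×12.14 + 0.2872×57.67 + 0.2444×92.08 + 0.1897×199.17 + 0.1350×348.05 = 125.6061 per 1000.
District 6: 0.1436×8.04 + 0.2872×42.72 + 0.2444×58.21 + 0.1897×134.86 + 0.1350×204.72 = 80.8866 per 1000.
Difference = 125.6061 − 80.8866 = 44.7195.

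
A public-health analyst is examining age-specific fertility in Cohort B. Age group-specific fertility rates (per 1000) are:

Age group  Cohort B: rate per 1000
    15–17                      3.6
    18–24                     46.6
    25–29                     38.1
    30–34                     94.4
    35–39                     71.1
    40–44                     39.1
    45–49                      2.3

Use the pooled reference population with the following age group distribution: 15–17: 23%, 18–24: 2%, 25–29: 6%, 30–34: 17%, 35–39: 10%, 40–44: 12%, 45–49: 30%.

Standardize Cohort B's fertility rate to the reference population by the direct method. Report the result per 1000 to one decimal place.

32.6

Standard weights: 0.23, 0.02, 0.06, 0.17, 0.10, 0.12, 0.30.
Standardized rate: 0.2300×3.6 + 0.0200×46.6 + 0.0600×38.1 + 0.1700×94.4 + 0.1000×71.1 + 0.1200×39.1 + 0.3000×2.3 = 32.5860 per 1000.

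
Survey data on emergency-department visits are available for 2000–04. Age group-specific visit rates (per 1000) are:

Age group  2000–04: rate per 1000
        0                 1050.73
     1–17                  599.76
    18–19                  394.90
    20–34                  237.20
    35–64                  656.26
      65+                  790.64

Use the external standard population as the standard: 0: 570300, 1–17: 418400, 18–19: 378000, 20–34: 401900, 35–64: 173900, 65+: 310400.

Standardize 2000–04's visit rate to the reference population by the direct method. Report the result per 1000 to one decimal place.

645.5

Standard total = 2252900; weights = 0.2531, 0.1857, 0.1678, 0.1784, 0.0772, 0.1378.
Standardized rate: 0.2531×1050.73 + 0.1857×599.76 + 0.1678×394.90 + 0.1784×237.20 + 0.0772×656.26 + 0.1378×790.64 = 645.5289 per 1000.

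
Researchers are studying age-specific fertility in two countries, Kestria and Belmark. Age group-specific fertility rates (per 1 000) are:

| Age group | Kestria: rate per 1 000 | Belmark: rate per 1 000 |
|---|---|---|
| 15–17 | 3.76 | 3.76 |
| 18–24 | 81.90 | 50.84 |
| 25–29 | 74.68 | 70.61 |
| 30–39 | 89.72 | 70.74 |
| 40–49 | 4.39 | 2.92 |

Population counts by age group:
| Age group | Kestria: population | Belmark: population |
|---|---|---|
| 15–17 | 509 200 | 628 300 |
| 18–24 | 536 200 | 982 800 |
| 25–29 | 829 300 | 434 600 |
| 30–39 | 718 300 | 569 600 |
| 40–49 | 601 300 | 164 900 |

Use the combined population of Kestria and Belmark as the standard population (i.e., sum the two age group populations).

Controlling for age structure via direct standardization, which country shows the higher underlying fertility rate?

Combined standard total = 5 974 500; weights = 0.1904, 0.2542, 0.2115, 0.2156, 0.1282.
Kestria: 0.1904×3.76 + 0.2542×81.90 + 0.2115×74.68 + 0.2156×89.72 + 0.1282×4.39 = 57.2408 per 1 000.
Belmark: 0.1904×3.76 + 0.2542×50.84 + 0.2115×70.61 + 0.2156×70.74 + 0.1282×2.92 = 44.2029 per 1 000.

Kestria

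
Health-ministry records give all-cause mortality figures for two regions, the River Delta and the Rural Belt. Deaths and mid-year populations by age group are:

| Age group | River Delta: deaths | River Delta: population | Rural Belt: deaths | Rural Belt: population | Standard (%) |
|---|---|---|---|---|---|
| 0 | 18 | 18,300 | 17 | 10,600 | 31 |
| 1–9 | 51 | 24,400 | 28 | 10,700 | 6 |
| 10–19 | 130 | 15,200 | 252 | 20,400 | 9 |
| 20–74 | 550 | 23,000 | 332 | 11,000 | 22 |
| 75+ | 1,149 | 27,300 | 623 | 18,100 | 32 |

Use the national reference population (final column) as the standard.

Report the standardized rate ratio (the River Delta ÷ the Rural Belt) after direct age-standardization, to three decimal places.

Age-specific rates per 1,000 for the River Delta: 0.984, 2.090, 8.553, 23.913, 42.088.
For the Rural Belt: 1.604, 2.617, 12.353, 30.182, 34.420.
Standard weights: 0.31, 0.06, 0.09, 0.22, 0.32.
The River Delta: 0.3100×0.984 + 0.0600×2.090 + 0.0900×8.553 + 0.2200×23.913 + 0.3200×42.088 = 19.9291 per 1,000.
The Rural Belt: 0.3100×1.604 + 0.0600×2.617 + 0.0900×12.353 + 0.2200×30.182 + 0.3200×34.420 = 19.4203 per 1,000.
Ratio = 19.9291 ÷ 19.4203 = 1.02620.

1.026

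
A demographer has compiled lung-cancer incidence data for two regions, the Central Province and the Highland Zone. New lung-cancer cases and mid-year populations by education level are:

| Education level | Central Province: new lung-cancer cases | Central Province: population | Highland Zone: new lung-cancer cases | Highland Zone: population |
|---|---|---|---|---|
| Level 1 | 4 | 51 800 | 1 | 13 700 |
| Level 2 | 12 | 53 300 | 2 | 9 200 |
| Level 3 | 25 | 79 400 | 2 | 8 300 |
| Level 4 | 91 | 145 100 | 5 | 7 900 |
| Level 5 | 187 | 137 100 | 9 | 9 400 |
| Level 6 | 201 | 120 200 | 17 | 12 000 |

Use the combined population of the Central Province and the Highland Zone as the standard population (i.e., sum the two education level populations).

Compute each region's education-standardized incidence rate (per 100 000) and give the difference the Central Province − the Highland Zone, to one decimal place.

15.4

Education-specific rates per 100 000 for the Central Province: 7.72, 22.51, 31.49, 62.72, 136.40, 167.22.
For the Highland Zone: 7.30, 21.74, 24.10, 63.29, 95.74, 141.67.
Combined standard total = 647 400; weights = 0.1012, 0.0965, 0.1355, 0.2363, 0.2263, 0.2042.
The Central Province: 0.1012×7.72 + 0.0965×22.51 + 0.1355×31.49 + 0.2363×62.72 + 0.2263×136.40 + 0.2042×167.22 = 87.0536 per 100 000.
The Highland Zone: 0.1012×7.30 + 0.0965×21.74 + 0.1355×24.10 + 0.2363×63.29 + 0.2263×95.74 + 0.2042×141.67 = 71.6536 per 100 000.
Difference = 87.0536 − 71.6536 = 15.4000.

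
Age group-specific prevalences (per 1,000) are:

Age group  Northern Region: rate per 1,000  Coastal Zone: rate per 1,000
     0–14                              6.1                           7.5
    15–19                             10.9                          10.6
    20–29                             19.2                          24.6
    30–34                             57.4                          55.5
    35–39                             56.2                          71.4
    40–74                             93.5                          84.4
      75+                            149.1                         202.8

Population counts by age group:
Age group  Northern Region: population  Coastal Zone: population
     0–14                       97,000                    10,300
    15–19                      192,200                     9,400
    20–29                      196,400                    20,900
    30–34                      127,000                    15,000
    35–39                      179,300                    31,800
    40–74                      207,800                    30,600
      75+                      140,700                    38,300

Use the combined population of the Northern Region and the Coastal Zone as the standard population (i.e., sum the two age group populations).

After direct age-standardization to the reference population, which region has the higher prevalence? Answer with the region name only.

Combined standard total = 1,296,700; weights = 0.0827, 0.1555, 0.1676, 0.1095, 0.1628, 0.1839, 0.1380.
The Northern Region: 0.0827×6.1 + 0.1555×10.9 + 0.1676×19.2 + 0.1095×57.4 + 0.1628×56.2 + 0.1839×93.5 + 0.1380×149.1 = 58.6242 per 1,000.
The Coastal Zone: 0.0827×7.5 + 0.1555×10.6 + 0.1676×24.6 + 0.1095×55.5 + 0.1628×71.4 + 0.1839×84.4 + 0.1380×202.8 = 67.6047 per 1,000.

Coastal Zone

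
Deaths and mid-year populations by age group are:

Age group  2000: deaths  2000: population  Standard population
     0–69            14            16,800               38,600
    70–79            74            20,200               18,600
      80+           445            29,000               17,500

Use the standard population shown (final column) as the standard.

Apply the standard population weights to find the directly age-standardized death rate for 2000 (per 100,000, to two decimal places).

493.76

Age-specific rates per 100,000 for 2000: 83.33, 366.34, 1534.48.
Standard total = 74,700; weights = 0.5167, 0.2490, 0.2343.
Standardized rate: 0.5167×83.33 + 0.2490×366.34 + 0.2343×1534.48 = 493.7614 per 100,000.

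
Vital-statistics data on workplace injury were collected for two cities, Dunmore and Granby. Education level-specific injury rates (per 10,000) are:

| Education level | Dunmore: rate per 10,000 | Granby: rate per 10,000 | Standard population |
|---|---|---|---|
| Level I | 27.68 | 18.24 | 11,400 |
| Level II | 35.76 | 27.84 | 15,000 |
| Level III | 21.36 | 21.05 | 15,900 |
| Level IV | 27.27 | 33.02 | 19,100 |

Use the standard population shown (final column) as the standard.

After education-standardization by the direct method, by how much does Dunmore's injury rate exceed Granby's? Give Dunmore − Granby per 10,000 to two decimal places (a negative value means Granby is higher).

1.98

Standard total = 61,400; weights = 0.1857, 0.2443, 0.2590, 0.3111.
Dunmore: 0.1857×27.68 + 0.2443×35.76 + 0.2590×21.36 + 0.3111×27.27 = 27.8898 per 10,000.
Granby: 0.1857×18.24 + 0.2443×27.84 + 0.2590×21.05 + 0.3111×33.02 = 25.9106 per 10,000.
Difference = 27.8898 − 25.9106 = 1.9792.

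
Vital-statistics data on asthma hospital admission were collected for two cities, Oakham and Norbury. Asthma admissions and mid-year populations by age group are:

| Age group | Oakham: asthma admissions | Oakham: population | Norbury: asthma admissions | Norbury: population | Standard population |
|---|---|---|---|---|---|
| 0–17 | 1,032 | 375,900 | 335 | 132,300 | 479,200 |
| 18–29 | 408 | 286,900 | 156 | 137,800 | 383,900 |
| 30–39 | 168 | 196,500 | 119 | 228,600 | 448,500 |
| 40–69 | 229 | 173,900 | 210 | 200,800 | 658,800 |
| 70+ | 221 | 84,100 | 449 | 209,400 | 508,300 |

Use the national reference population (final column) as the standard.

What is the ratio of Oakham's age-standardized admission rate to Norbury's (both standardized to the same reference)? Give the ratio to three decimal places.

Age-specific rates per 10,000 for Oakham: 27.45, 14.22, 8.55, 13.17, 26.28.
For Norbury: 25.32, 11.32, 5.21, 10.46, 21.44.
Standard total = 2,478,700; weights = 0.1933, 0.1549, 0.1809, 0.2658, 0.2051.
Oakham: 0.1933×27.45 + 0.1549×14.22 + 0.1809×8.55 + 0.2658×13.17 + 0.2051×26.28 = 17.9459 per 10,000.
Norbury: 0.1933×25.32 + 0.1549×11.32 + 0.1809×5.21 + 0.2658×10.46 + 0.2051×21.44 = 14.7673 per 10,000.
Ratio = 17.9459 ÷ 14.7673 = 1.21525.

1.215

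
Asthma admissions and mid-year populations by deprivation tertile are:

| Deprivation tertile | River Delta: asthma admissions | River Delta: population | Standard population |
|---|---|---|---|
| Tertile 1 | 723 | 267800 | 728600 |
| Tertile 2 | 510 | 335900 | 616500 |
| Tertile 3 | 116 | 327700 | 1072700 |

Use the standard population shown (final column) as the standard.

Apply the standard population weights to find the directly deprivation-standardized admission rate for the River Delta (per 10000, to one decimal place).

Deprivation-specific rates per 10000 for the River Delta: 27.00, 15.18, 3.54.
Standard total = 2417800; weights = 0.3013, 0.2550, 0.4437.
Standardized rate: 0.3013×27.00 + 0.2550×15.18 + 0.4437×3.54 = 13.5777 per 10000.

13.6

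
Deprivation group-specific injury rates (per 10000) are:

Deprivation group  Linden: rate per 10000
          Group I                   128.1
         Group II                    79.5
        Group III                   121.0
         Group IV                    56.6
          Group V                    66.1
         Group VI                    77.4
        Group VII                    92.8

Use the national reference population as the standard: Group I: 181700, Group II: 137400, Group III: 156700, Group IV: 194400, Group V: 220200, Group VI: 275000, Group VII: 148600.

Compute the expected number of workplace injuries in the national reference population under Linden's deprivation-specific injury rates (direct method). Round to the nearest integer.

11379

Expected workplace injuries = Σ (standard pop × deprivation-specific rate ÷ 10000)
= 181700×128.1/10000 + 137400×79.5/10000 + 156700×121.0/10000 + 194400×56.6/10000 + 220200×66.1/10000 + 275000×77.4/10000 + 148600×92.8/10000
= 2327.58 + 1092.33 + 1896.07 + 1100.30 + 1455.52 + 2128.50 + 1379.01 = 11379.31.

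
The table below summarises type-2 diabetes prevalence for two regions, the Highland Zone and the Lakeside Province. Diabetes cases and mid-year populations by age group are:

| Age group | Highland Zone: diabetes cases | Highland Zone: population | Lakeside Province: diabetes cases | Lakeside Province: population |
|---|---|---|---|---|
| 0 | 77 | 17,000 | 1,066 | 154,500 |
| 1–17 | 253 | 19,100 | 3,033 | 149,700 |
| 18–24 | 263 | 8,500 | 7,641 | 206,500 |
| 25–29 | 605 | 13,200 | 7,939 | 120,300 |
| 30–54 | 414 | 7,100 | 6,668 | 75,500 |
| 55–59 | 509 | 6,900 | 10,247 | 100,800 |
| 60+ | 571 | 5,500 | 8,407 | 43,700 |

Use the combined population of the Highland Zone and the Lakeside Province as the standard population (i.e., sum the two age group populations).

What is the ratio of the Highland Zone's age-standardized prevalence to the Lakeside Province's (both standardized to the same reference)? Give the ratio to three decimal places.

0.686

Age-specific rates per 1,000 for the Highland Zone: 4.529, 13.246, 30.941, 45.833, 58.310, 73.768, 103.818.
For the Lakeside Province: 6.900, 20.261, 37.002, 65.993, 88.318, 101.657, 192.380.
Combined standard total = 928,300; weights = 0.1847, 0.1818, 0.2316, 0.1438, 0.0890, 0.1160, 0.0530.
The Highland Zone: 0.1847×4.529 + 0.1818×13.246 + 0.2316×30.941 + 0.1438×45.833 + 0.0890×58.310 + 0.1160×73.768 + 0.0530×103.818 = 36.2522 per 1,000.
The Lakeside Province: 0.1847×6.900 + 0.1818×20.261 + 0.2316×37.002 + 0.1438×65.993 + 0.0890×88.318 + 0.1160×101.657 + 0.0530×192.380 = 52.8681 per 1,000.
Ratio = 36.2522 ÷ 52.8681 = 0.68571.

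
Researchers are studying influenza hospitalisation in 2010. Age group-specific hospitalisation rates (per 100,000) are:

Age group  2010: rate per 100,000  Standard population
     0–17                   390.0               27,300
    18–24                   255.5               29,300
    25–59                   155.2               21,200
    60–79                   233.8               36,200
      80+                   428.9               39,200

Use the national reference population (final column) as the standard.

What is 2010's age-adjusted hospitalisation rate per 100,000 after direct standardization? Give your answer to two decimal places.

Standard total = 153,200; weights = 0.1782, 0.1913, 0.1384, 0.2363, 0.2559.
Standardized rate: 0.1782×390.0 + 0.1913×255.5 + 0.1384×155.2 + 0.2363×233.8 + 0.2559×428.9 = 304.8292 per 100,000.

304.83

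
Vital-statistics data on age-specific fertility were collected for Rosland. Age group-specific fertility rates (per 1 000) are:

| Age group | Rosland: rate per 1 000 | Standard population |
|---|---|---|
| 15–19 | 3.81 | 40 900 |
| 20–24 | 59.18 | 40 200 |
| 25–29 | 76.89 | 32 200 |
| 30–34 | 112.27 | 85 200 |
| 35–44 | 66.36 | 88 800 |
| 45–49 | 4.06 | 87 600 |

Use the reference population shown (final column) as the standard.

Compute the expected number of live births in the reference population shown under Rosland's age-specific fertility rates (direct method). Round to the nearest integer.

Expected live births = Σ (standard pop × age-specific rate ÷ 1 000)
= 40 900×3.81/1 000 + 40 200×59.18/1 000 + 32 200×76.89/1 000 + 85 200×112.27/1 000 + 88 800×66.36/1 000 + 87 600×4.06/1 000
= 155.83 + 2379.04 + 2475.86 + 9565.40 + 5892.77 + 355.66 = 20824.55.

20825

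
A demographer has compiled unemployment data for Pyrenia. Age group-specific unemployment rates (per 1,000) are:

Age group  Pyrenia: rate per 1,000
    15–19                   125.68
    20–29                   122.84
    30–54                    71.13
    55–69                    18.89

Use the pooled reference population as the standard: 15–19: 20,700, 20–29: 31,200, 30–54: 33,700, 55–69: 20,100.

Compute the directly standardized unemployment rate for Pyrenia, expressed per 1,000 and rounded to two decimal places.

87.14

Standard total = 105,700; weights = 0.1958, 0.2952, 0.3188, 0.1902.
Standardized rate: 0.1958×125.68 + 0.2952×122.84 + 0.3188×71.13 + 0.1902×18.89 = 87.1424 per 1,000.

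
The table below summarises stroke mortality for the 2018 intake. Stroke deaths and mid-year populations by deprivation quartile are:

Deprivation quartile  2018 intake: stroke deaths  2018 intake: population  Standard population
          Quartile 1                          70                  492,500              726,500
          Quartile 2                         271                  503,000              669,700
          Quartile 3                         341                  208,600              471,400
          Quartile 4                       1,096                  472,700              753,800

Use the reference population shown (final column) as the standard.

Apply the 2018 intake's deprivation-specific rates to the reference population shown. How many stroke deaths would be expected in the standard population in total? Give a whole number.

2982

Deprivation-specific rates per 100,000 for the 2018 intake: 14.21, 53.88, 163.47, 231.86.
Expected stroke deaths = Σ (standard pop × deprivation-specific rate ÷ 100,000)
= 726,500×14.21/100,000 + 669,700×53.88/100,000 + 471,400×163.47/100,000 + 753,800×231.86/100,000
= 103.26 + 360.81 + 770.60 + 1747.76 = 2982.43.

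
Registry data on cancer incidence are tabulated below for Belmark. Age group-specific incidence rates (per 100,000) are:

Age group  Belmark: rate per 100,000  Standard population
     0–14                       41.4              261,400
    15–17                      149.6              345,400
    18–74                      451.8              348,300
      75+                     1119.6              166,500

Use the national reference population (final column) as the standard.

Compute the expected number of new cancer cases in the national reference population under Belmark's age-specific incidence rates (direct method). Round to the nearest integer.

4063

Expected new cancer cases = Σ (standard pop × age-specific rate ÷ 100,000)
= 261,400×41.4/100,000 + 345,400×149.6/100,000 + 348,300×451.8/100,000 + 166,500×1119.6/100,000
= 108.22 + 516.72 + 1573.62 + 1864.13 = 4062.69.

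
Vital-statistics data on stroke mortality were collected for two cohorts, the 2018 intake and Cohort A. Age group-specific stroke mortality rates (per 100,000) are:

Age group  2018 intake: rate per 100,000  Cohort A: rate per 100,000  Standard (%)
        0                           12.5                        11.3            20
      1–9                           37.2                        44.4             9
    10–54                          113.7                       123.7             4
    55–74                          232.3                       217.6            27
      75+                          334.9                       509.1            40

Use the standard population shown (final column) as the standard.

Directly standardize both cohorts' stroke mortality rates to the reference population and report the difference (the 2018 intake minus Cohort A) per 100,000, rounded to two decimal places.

-66.52

Standard weights: 0.20, 0.09, 0.04, 0.27, 0.40.
The 2018 intake: 0.2000×12.5 + 0.0900×37.2 + 0.0400×113.7 + 0.2700×232.3 + 0.4000×334.9 = 207.0770 per 100,000.
Cohort A: 0.2000×11.3 + 0.0900×44.4 + 0.0400×123.7 + 0.2700×217.6 + 0.4000×509.1 = 273.5960 per 100,000.
Difference = 207.0770 − 273.5960 = -66.5190.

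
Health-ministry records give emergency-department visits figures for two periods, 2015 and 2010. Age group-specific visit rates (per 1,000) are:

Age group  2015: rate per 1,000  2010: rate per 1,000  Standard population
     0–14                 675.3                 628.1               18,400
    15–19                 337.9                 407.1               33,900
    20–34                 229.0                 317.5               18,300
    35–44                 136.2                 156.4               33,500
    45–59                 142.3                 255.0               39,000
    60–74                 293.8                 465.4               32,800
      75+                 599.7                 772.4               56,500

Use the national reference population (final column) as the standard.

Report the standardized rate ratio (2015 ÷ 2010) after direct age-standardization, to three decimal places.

0.776

Standard total = 232,400; weights = 0.0792, 0.1459, 0.0787, 0.1441, 0.1678, 0.1411, 0.2431.
2015: 0.0792×675.3 + 0.1459×337.9 + 0.0787×229.0 + 0.1441×136.2 + 0.1678×142.3 + 0.1411×293.8 + 0.2431×599.7 = 351.5625 per 1,000.
2010: 0.0792×628.1 + 0.1459×407.1 + 0.0787×317.5 + 0.1441×156.4 + 0.1678×255.0 + 0.1411×465.4 + 0.2431×772.4 = 452.9178 per 1,000.
Ratio = 351.5625 ÷ 452.9178 = 0.77622.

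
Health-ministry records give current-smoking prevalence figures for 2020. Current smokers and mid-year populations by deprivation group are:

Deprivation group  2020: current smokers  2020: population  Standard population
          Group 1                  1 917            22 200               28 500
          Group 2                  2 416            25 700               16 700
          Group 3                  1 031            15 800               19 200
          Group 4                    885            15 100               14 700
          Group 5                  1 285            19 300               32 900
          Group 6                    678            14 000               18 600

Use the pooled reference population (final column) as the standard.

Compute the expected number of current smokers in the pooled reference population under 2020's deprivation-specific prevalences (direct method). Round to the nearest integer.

Deprivation-specific rates per 1 000 for 2020: 86.351, 94.008, 65.253, 58.609, 66.580, 48.429.
Expected current smokers = Σ (standard pop × deprivation-specific rate ÷ 1 000)
= 28 500×86.351/1 000 + 16 700×94.008/1 000 + 19 200×65.253/1 000 + 14 700×58.609/1 000 + 32 900×66.580/1 000 + 18 600×48.429/1 000
= 2461.01 + 1569.93 + 1252.86 + 861.56 + 2190.49 + 900.77 = 9236.62.

9237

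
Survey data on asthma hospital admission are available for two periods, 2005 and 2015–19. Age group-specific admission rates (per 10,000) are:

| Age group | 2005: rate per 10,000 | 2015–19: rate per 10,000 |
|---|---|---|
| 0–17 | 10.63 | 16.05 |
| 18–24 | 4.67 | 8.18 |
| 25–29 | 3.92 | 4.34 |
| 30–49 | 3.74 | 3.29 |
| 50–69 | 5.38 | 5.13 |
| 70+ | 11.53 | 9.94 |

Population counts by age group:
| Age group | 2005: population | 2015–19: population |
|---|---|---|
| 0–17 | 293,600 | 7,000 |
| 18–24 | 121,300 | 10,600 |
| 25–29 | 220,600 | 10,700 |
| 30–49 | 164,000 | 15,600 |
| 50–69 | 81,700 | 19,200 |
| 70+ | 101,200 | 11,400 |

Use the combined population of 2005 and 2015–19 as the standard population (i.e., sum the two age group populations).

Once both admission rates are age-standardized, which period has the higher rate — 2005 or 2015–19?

2015–19

Combined standard total = 1,056,900; weights = 0.2844, 0.1248, 0.2188, 0.1699, 0.0955, 0.1065.
2005: 0.2844×10.63 + 0.1248×4.67 + 0.2188×3.92 + 0.1699×3.74 + 0.0955×5.38 + 0.1065×11.53 = 6.8416 per 10,000.
2015–19: 0.2844×16.05 + 0.1248×8.18 + 0.2188×4.34 + 0.1699×3.29 + 0.0955×5.13 + 0.1065×9.94 = 8.6434 per 10,000.
The crude rates (6.89 vs 6.83) would put 2005 higher, but that reflects its age composition; once standardized to a common age structure, 2015–19 has the higher underlying rate.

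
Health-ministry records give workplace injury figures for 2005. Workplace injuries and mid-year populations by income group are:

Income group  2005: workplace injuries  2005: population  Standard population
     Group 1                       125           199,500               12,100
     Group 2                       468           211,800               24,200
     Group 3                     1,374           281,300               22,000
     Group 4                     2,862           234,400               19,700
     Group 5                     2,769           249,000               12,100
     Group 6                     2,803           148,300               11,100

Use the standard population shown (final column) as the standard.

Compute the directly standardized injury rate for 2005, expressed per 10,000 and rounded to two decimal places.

Income-specific rates per 10,000 for 2005: 6.27, 22.10, 48.84, 122.10, 111.20, 189.01.
Standard total = 101,200; weights = 0.1196, 0.2391, 0.2174, 0.1947, 0.1196, 0.1097.
Standardized rate: 0.1196×6.27 + 0.2391×22.10 + 0.2174×48.84 + 0.1947×122.10 + 0.1196×111.20 + 0.1097×189.01 = 74.4472 per 10,000.

74.45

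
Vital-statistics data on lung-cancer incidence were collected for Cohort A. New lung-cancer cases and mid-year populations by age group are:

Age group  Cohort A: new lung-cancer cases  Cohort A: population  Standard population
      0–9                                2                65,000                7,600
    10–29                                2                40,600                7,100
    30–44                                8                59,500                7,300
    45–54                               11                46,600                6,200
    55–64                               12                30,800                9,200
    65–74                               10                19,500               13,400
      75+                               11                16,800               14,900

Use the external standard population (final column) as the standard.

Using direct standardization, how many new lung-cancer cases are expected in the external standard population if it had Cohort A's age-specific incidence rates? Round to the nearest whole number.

23

Age-specific rates per 100,000 for Cohort A: 3.08, 4.93, 13.45, 23.61, 38.96, 51.28, 65.48.
Expected new lung-cancer cases = Σ (standard pop × age-specific rate ÷ 100,000)
= 7,600×3.08/100,000 + 7,100×4.93/100,000 + 7,300×13.45/100,000 + 6,200×23.61/100,000 + 9,200×38.96/100,000 + 13,400×51.28/100,000 + 14,900×65.48/100,000
= 0.23 + 0.35 + 0.98 + 1.46 + 3.58 + 6.87 + 9.76 = 23.24.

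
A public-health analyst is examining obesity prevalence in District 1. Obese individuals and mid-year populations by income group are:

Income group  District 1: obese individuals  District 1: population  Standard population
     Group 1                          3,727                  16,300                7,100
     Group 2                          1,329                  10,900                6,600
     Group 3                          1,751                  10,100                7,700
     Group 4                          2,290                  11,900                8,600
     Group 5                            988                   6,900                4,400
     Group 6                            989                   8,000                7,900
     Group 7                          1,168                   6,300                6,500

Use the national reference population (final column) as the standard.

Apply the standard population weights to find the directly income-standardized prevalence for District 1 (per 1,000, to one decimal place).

168.6

Income-specific rates per 1,000 for District 1: 228.650, 121.927, 173.366, 192.437, 143.188, 123.625, 185.397.
Standard total = 48,800; weights = 0.1455, 0.1352, 0.1578, 0.1762, 0.0902, 0.1619, 0.1332.
Standardized rate: 0.1455×228.650 + 0.1352×121.927 + 0.1578×173.366 + 0.1762×192.437 + 0.0902×143.188 + 0.1619×123.625 + 0.1332×185.397 = 168.6426 per 1,000.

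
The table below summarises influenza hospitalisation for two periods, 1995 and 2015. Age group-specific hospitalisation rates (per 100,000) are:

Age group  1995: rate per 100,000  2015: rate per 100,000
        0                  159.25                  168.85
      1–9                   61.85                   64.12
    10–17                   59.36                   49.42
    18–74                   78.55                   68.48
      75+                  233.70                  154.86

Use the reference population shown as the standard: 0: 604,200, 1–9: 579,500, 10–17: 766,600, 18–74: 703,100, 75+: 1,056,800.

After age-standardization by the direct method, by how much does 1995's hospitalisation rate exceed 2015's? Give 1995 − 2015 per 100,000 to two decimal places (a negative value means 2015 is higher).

Standard total = 3,710,200; weights = 0.1628, 0.1562, 0.2066, 0.1895, 0.2848.
1995: 0.1628×159.25 + 0.1562×61.85 + 0.2066×59.36 + 0.1895×78.55 + 0.2848×233.70 = 129.3108 per 100,000.
2015: 0.1628×168.85 + 0.1562×64.12 + 0.2066×49.42 + 0.1895×68.48 + 0.2848×154.86 = 104.8101 per 100,000.
Difference = 129.3108 − 104.8101 = 24.5007.

24.50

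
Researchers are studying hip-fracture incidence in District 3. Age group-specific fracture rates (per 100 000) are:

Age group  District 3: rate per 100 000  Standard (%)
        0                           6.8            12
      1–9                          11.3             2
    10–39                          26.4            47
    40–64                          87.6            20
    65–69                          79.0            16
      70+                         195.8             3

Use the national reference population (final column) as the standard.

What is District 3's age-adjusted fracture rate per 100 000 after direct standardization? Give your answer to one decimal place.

Standard weights: 0.12, 0.02, 0.47, 0.20, 0.16, 0.03.
Standardized rate: 0.1200×6.8 + 0.0200×11.3 + 0.4700×26.4 + 0.2000×87.6 + 0.1600×79.0 + 0.0300×195.8 = 49.4840 per 100 000.

49.5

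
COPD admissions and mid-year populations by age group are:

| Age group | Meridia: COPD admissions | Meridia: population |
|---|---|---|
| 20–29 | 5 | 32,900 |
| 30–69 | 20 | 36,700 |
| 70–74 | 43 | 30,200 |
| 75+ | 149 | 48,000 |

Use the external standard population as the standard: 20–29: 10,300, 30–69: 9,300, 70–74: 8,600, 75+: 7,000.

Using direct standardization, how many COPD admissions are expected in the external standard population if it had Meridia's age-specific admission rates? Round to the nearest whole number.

41

Age-specific rates per 10,000 for Meridia: 1.52, 5.45, 14.24, 31.04.
Expected COPD admissions = Σ (standard pop × age-specific rate ÷ 10,000)
= 10,300×1.52/10,000 + 9,300×5.45/10,000 + 8,600×14.24/10,000 + 7,000×31.04/10,000
= 1.57 + 5.07 + 12.25 + 21.73 = 40.61.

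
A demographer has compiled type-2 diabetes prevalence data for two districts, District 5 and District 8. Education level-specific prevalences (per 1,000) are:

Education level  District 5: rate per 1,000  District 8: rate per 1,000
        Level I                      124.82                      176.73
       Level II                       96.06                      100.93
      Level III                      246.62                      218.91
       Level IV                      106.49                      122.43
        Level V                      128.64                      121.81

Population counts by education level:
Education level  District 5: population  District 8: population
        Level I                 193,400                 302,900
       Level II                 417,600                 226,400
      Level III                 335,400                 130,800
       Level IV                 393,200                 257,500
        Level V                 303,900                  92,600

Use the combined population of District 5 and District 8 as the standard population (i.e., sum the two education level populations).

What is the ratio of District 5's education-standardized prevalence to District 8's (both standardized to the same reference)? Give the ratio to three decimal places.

0.938

Combined standard total = 2,653,700; weights = 0.1870, 0.2427, 0.1757, 0.2452, 0.1494.
District 5: 0.1870×124.82 + 0.2427×96.06 + 0.1757×246.62 + 0.2452×106.49 + 0.1494×128.64 = 135.3144 per 1,000.
District 8: 0.1870×176.73 + 0.2427×100.93 + 0.1757×218.91 + 0.2452×122.43 + 0.1494×121.81 = 144.2246 per 1,000.
Ratio = 135.3144 ÷ 144.2246 = 0.93822.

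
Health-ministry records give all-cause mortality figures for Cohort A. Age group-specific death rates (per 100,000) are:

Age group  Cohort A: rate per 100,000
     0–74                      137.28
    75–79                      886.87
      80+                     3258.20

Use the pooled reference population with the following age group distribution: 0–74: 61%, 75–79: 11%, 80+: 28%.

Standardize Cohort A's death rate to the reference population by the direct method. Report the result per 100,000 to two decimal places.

1093.59

Standard weights: 0.61, 0.11, 0.28.
Standardized rate: 0.6100×137.28 + 0.1100×886.87 + 0.2800×3258.20 = 1093.5925 per 100,000.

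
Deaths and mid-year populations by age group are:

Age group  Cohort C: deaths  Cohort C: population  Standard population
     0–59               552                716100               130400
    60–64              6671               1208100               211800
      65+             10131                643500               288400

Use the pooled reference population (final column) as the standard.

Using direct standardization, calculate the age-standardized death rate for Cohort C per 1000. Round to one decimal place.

9.2

Age-specific rates per 1000 for Cohort C: 0.771, 5.522, 15.744.
Standard total = 630600; weights = 0.2068, 0.3359, 0.4573.
Standardized rate: 0.2068×0.771 + 0.3359×5.522 + 0.4573×15.744 = 9.2143 per 1000.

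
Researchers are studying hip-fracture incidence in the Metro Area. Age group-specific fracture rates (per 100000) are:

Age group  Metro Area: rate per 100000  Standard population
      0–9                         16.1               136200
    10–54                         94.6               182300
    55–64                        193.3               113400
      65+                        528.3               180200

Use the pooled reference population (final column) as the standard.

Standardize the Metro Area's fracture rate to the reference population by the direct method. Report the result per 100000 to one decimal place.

223.1

Standard total = 612100; weights = 0.2225, 0.2978, 0.1853, 0.2944.
Standardized rate: 0.2225×16.1 + 0.2978×94.6 + 0.1853×193.3 + 0.2944×528.3 = 223.0980 per 100000.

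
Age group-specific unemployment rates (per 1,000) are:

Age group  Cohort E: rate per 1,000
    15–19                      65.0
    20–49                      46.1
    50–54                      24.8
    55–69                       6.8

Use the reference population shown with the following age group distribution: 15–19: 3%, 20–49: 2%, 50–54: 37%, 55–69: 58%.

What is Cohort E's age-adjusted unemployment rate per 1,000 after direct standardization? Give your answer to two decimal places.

Standard weights: 0.03, 0.02, 0.37, 0.58.
Standardized rate: 0.0300×65.0 + 0.0200×46.1 + 0.3700×24.8 + 0.5800×6.8 = 15.9920 per 1,000.

15.99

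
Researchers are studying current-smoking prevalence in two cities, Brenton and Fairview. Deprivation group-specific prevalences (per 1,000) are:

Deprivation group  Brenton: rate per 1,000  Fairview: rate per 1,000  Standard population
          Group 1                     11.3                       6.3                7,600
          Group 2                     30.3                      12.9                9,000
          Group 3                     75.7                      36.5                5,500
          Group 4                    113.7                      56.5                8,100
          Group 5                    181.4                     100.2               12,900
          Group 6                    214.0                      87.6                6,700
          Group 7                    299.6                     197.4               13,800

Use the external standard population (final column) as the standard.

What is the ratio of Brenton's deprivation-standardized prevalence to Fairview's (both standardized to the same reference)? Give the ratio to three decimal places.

1.770

Standard total = 63,600; weights = 0.1195, 0.1415, 0.0865, 0.1274, 0.2028, 0.1053, 0.2170.
Brenton: 0.1195×11.3 + 0.1415×30.3 + 0.0865×75.7 + 0.1274×113.7 + 0.2028×181.4 + 0.1053×214.0 + 0.2170×299.6 = 151.0101 per 1,000.
Fairview: 0.1195×6.3 + 0.1415×12.9 + 0.0865×36.5 + 0.1274×56.5 + 0.2028×100.2 + 0.1053×87.6 + 0.2170×197.4 = 85.3145 per 1,000.
Ratio = 151.0101 ÷ 85.3145 = 1.77004.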